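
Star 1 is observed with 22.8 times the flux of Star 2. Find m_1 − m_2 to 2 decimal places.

-3.39

m_1 − m_2 = −2.5 log₁₀(F_1/F_2) = −2.5 log₁₀(22.8) = −2.5 × (1.358) = -3.395.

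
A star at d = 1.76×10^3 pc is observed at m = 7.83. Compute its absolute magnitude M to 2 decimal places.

-3.40

M = m − 5 log₁₀(d/10 pc) = 7.83 − 5 log₁₀(1.76×10^3/10)
  = 7.83 − 5 × 2.246 = 7.83 − 11.23 = -3.40.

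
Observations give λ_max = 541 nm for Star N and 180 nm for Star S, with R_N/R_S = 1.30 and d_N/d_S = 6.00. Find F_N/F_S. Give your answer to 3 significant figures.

Wien's law: T_N/T_S = λ_S/λ_N = 180/541 = 0.3327.
L_N/L_S = (R_N/R_S)²(T_N/T_S)⁴ = (1.30)²(0.3327)⁴ = 0.02071.
F_N/F_S = (L_N/L_S)/(d_N/d_S)² = 0.02071/(6.00)² = 5.753×10^-4.

5.75×10^-4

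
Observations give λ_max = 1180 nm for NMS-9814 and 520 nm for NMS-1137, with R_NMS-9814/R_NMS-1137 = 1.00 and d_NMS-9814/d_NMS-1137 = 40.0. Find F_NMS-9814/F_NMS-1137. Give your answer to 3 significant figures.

Wien's law: T_NMS-9814/T_NMS-1137 = λ_NMS-1137/λ_NMS-9814 = 520/1180 = 0.4407.
L_NMS-9814/L_NMS-1137 = (R_NMS-9814/R_NMS-1137)²(T_NMS-9814/T_NMS-1137)⁴ = (1.00)²(0.4407)⁴ = 0.03771.
F_NMS-9814/F_NMS-1137 = (L_NMS-9814/L_NMS-1137)/(d_NMS-9814/d_NMS-1137)² = 0.03771/(40.0)² = 2.357×10^-5.

2.36×10^-5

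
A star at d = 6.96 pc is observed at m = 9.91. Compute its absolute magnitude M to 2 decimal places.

M = m − 5 log₁₀(d/10 pc) = 9.91 − 5 log₁₀(6.96/10)
  = 9.91 − 5 × -0.157 = 9.91 − -0.79 = 10.70.

10.70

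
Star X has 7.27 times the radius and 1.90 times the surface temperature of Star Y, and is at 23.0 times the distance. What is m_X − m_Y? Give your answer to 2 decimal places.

L_X/L_Y = (7.27)²(1.90)⁴ = 688.8.
F_X/F_Y = (L_X/L_Y)/(d_X/d_Y)² = 688.8/529.0 = 1.302.
m_X − m_Y = −2.5 log₁₀(1.302) = -0.29.

-0.29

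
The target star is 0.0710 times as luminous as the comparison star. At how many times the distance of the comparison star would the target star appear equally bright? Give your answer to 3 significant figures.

0.266

Equal flux requires L_t/d_t² = L_c/d_c², so d_t/d_c = √(L_t/L_c)
= √(0.0710) = 0.2665.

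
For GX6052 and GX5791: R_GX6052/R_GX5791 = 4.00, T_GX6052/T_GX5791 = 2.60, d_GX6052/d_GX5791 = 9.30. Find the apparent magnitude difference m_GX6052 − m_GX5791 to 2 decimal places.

L_GX6052/L_GX5791 = (4.00)²(2.60)⁴ = 731.2.
F_GX6052/F_GX5791 = (L_GX6052/L_GX5791)/(d_GX6052/d_GX5791)² = 731.2/86.49 = 8.454.
m_GX6052 − m_GX5791 = −2.5 log₁₀(8.454) = -2.32.

-2.32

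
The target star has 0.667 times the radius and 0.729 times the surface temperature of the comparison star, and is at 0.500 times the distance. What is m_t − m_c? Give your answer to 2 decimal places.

0.75

L_t/L_c = (0.667)²(0.729)⁴ = 0.1256.
F_t/F_c = (L_t/L_c)/(d_t/d_c)² = 0.1256/0.2500 = 0.5026.
m_t − m_c = −2.5 log₁₀(0.5026) = 0.75.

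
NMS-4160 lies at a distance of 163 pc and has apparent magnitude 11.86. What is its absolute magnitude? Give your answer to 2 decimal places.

M = m − 5 log₁₀(d/10 pc) = 11.86 − 5 log₁₀(163/10)
  = 11.86 − 5 × 1.212 = 11.86 − 6.06 = 5.80.

5.80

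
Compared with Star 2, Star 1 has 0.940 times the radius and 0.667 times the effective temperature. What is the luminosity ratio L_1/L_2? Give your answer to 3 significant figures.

From the Stefan–Boltzmann law, L ∝ R²T⁴, so
L_1/L_2 = (R_1/R_2)² (T_1/T_2)⁴ = (0.940)² × (0.667)⁴ = 0.8836 × 0.1979 = 0.1749.

0.175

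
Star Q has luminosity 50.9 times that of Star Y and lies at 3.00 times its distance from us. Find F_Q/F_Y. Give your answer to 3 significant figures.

5.66

F = L/(4πd²), so F_Q/F_Y = (L_Q/L_Y) / (d_Q/d_Y)²
= 50.9 / (3.00)² = 50.9 / 9.000 = 5.656.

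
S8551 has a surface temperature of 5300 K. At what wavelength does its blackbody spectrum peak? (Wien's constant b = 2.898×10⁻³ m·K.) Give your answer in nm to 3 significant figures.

λ_max = b/T = 2.898×10⁻³ / 5300 = 5.47×10^-7 m = 546.8 nm.

547 nm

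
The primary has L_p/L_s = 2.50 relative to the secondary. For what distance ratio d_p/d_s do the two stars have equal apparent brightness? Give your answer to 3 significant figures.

Equal flux requires L_p/d_p² = L_s/d_s², so d_p/d_s = √(L_p/L_s)
= √(2.50) = 1.581.

1.58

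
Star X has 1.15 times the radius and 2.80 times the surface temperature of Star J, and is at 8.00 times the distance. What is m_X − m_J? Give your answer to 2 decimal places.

-0.26

L_X/L_J = (1.15)²(2.80)⁴ = 81.29.
F_X/F_J = (L_X/L_J)/(d_X/d_J)² = 81.29/64.00 = 1.270.
m_X − m_J = −2.5 log₁₀(1.270) = -0.26.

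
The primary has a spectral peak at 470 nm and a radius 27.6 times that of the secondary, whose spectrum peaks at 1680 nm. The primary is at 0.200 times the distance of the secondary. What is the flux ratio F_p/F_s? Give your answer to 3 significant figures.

Wien's law: T_p/T_s = λ_s/λ_p = 1680/470 = 3.574.
L_p/L_s = (R_p/R_s)²(T_p/T_s)⁴ = (27.6)²(3.574)⁴ = 1.244×10^5.
F_p/F_s = (L_p/L_s)/(d_p/d_s)² = 1.244×10^5/(0.200)² = 3.109×10^6.

3.11×10^6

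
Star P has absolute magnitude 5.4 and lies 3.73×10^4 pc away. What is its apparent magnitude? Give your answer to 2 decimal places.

m = M + 5 log₁₀(d/10 pc) = 5.4 + 5 log₁₀(3.73×10^4/10)
  = 5.4 + 5 × 3.572 = 5.4 + 17.86 = 23.26.

23.26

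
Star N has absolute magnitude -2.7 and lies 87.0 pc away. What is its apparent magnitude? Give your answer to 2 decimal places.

2.00

m = M + 5 log₁₀(d/10 pc) = -2.7 + 5 log₁₀(87.0/10)
  = -2.7 + 5 × 0.940 = -2.7 + 4.70 = 2.00.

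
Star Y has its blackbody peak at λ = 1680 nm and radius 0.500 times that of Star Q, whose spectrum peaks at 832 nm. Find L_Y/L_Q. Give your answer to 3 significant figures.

Wien's law gives T ∝ 1/λ_max, so T_Y/T_Q = λ_Q/λ_Y = 832/1680 = 0.4952.
Then L ∝ R²T⁴ gives L_Y/L_Q = (0.500)² × (0.4952)⁴ = 0.2500 × 0.06015 = 0.01504.

0.0150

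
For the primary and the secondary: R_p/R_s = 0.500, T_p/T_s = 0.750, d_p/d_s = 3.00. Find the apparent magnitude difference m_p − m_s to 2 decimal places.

5.14

L_p/L_s = (0.500)²(0.750)⁴ = 0.07910.
F_p/F_s = (L_p/L_s)/(d_p/d_s)² = 0.07910/9.000 = 0.008789.
m_p − m_s = −2.5 log₁₀(0.008789) = 5.14.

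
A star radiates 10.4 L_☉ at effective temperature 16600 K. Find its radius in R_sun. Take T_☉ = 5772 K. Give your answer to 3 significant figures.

R/R_☉ = √(L/L_☉) / (T/T_☉)² = √(10.4) / (2.876)²
       = 3.225 / 8.271 = 0.3899.

0.390 R_sun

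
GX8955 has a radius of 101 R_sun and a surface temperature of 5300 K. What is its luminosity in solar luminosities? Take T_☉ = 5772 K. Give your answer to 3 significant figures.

L/L_☉ = (R/R_☉)² (T/T_☉)⁴ = (101)² × (5300/5772)⁴
       = 1.020×10^4 × (0.9182)⁴ = 1.020×10^4 × 0.7109 = 7252.

7.25×10^3 solar luminosities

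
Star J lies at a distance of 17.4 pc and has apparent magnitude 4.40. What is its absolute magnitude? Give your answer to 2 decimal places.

M = m − 5 log₁₀(d/10 pc) = 4.40 − 5 log₁₀(17.4/10)
  = 4.40 − 5 × 0.241 = 4.40 − 1.20 = 3.20.

3.20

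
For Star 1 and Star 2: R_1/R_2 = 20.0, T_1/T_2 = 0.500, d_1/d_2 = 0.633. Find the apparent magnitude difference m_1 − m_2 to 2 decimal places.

L_1/L_2 = (20.0)²(0.500)⁴ = 25.00.
F_1/F_2 = (L_1/L_2)/(d_1/d_2)² = 25.00/0.4007 = 62.39.
m_1 − m_2 = −2.5 log₁₀(62.39) = -4.49.

-4.49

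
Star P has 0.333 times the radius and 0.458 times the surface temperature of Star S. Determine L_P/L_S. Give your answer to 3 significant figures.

0.00488

From the Stefan–Boltzmann law, L ∝ R²T⁴, so
L_P/L_S = (R_P/R_S)² (T_P/T_S)⁴ = (0.333)² × (0.458)⁴ = 0.1109 × 0.04400 = 0.004879.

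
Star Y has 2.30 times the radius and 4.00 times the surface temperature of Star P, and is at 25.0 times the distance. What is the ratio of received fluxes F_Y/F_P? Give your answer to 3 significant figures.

L_Y/L_P = (R_Y/R_P)²(T_Y/T_P)⁴ = (2.30)² × (4.00)⁴ = 1354.
F_Y/F_P = (L_Y/L_P)/(d_Y/d_P)² = 1354 / (25.0)² = 2.167.

2.17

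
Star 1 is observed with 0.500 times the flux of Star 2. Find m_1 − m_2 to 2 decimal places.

m_1 − m_2 = −2.5 log₁₀(F_1/F_2) = −2.5 log₁₀(0.500) = −2.5 × (-0.301) = 0.753.

0.75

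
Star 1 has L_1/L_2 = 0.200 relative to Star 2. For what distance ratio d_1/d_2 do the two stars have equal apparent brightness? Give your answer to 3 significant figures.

0.447

Equal flux requires L_1/d_1² = L_2/d_2², so d_1/d_2 = √(L_1/L_2)
= √(0.200) = 0.4472.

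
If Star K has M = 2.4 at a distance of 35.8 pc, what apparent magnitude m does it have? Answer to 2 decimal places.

5.17

m = M + 5 log₁₀(d/10 pc) = 2.4 + 5 log₁₀(35.8/10)
  = 2.4 + 5 × 0.554 = 2.4 + 2.77 = 5.17.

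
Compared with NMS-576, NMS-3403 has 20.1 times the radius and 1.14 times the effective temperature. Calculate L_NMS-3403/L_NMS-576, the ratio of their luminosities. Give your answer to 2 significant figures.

From the Stefan–Boltzmann law, L ∝ R²T⁴, so
L_NMS-3403/L_NMS-576 = (R_NMS-3403/R_NMS-576)² (T_NMS-3403/T_NMS-576)⁴ = (20.1)² × (1.14)⁴ = 404.0 × 1.689 = 682.4.

6.8×10^2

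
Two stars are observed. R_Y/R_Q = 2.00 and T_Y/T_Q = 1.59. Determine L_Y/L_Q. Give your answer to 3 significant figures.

25.6

From the Stefan–Boltzmann law, L ∝ R²T⁴, so
L_Y/L_Q = (R_Y/R_Q)² (T_Y/T_Q)⁴ = (2.00)² × (1.59)⁴ = 4.000 × 6.391 = 25.57.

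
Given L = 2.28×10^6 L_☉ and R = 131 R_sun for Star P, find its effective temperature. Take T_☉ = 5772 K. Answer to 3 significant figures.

T/T_☉ = (L/L_☉)^(1/4) / (R/R_☉)^(1/2)
T = 5772 × (2.28×10^6)^(1/4) / √(131) = 5772 × 38.86 / 11.45 = 1.960×10^4 K.

1.96×10^4 K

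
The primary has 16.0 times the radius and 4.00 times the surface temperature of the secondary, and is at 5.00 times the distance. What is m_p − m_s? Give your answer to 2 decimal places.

-8.55

L_p/L_s = (16.0)²(4.00)⁴ = 6.554×10^4.
F_p/F_s = (L_p/L_s)/(d_p/d_s)² = 6.554×10^4/25.00 = 2621.
m_p − m_s = −2.5 log₁₀(2621) = -8.55.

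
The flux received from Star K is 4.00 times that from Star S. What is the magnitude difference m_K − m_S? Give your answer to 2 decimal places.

m_K − m_S = −2.5 log₁₀(F_K/F_S) = −2.5 log₁₀(4.00) = −2.5 × (0.602) = -1.505.

-1.51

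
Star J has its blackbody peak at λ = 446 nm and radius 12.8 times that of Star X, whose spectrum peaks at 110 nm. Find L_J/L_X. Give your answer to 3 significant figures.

Wien's law gives T ∝ 1/λ_max, so T_J/T_X = λ_X/λ_J = 110/446 = 0.2466.
Then L ∝ R²T⁴ gives L_J/L_X = (12.8)² × (0.2466)⁴ = 163.8 × 0.003700 = 0.6062.

0.606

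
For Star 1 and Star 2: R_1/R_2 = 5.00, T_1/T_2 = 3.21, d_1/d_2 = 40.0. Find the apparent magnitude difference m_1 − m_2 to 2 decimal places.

-0.55

L_1/L_2 = (5.00)²(3.21)⁴ = 2654.
F_1/F_2 = (L_1/L_2)/(d_1/d_2)² = 2654/1600 = 1.659.
m_1 − m_2 = −2.5 log₁₀(1.659) = -0.55.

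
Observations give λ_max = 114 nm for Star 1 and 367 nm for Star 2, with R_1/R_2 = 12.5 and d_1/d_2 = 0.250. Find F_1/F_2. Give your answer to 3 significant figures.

Wien's law: T_1/T_2 = λ_2/λ_1 = 367/114 = 3.219.
L_1/L_2 = (R_1/R_2)²(T_1/T_2)⁴ = (12.5)²(3.219)⁴ = 1.678×10^4.
F_1/F_2 = (L_1/L_2)/(d_1/d_2)² = 1.678×10^4/(0.250)² = 2.685×10^5.

2.69×10^5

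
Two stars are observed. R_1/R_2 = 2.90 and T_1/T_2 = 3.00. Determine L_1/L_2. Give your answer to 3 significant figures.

681

From the Stefan–Boltzmann law, L ∝ R²T⁴, so
L_1/L_2 = (R_1/R_2)² (T_1/T_2)⁴ = (2.90)² × (3.00)⁴ = 8.410 × 81.00 = 681.2.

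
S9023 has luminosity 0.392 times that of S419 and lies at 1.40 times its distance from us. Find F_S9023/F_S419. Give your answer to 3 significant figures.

0.200

F = L/(4πd²), so F_S9023/F_S419 = (L_S9023/L_S419) / (d_S9023/d_S419)²
= 0.392 / (1.40)² = 0.392 / 1.960 = 0.2000.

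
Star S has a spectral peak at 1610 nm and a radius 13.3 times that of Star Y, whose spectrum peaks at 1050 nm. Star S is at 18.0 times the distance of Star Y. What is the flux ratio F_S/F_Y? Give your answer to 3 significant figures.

Wien's law: T_S/T_Y = λ_Y/λ_S = 1050/1610 = 0.6522.
L_S/L_Y = (R_S/R_Y)²(T_S/T_Y)⁴ = (13.3)²(0.6522)⁴ = 32.00.
F_S/F_Y = (L_S/L_Y)/(d_S/d_Y)² = 32.00/(18.0)² = 0.09877.

0.0988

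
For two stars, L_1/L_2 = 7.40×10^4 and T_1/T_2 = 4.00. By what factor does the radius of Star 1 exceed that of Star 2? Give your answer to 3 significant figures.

17.0

L ∝ R²T⁴ gives R ∝ √L / T², so
R_1/R_2 = √(7.40×10^4) / (4.00)² = 272.0 / 16.00 = 17.00.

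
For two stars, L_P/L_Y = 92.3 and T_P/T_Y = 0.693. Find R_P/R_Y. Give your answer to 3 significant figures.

20.0

L ∝ R²T⁴ gives R ∝ √L / T², so
R_P/R_Y = √(92.3) / (0.693)² = 9.607 / 0.4802 = 20.00.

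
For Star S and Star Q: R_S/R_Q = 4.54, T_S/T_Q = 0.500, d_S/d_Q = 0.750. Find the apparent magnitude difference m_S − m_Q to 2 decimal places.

L_S/L_Q = (4.54)²(0.500)⁴ = 1.288.
F_S/F_Q = (L_S/L_Q)/(d_S/d_Q)² = 1.288/0.5625 = 2.290.
m_S − m_Q = −2.5 log₁₀(2.290) = -0.90.

-0.90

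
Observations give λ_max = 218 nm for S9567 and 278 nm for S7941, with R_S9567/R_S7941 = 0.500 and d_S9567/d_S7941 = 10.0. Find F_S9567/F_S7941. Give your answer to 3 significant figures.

Wien's law: T_S9567/T_S7941 = λ_S7941/λ_S9567 = 278/218 = 1.275.
L_S9567/L_S7941 = (R_S9567/R_S7941)²(T_S9567/T_S7941)⁴ = (0.500)²(1.275)⁴ = 0.6611.
F_S9567/F_S7941 = (L_S9567/L_S7941)/(d_S9567/d_S7941)² = 0.6611/(10.0)² = 0.006611.

0.00661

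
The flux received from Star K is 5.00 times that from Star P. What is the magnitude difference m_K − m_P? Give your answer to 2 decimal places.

-1.75

m_K − m_P = −2.5 log₁₀(F_K/F_P) = −2.5 log₁₀(5.00) = −2.5 × (0.699) = -1.747.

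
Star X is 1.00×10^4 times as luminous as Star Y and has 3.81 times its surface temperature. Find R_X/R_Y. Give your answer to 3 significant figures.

6.89

L ∝ R²T⁴ gives R ∝ √L / T², so
R_X/R_Y = √(1.00×10^4) / (3.81)² = 100.0 / 14.52 = 6.889.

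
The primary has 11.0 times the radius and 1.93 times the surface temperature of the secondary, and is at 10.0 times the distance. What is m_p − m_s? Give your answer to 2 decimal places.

-3.06

L_p/L_s = (11.0)²(1.93)⁴ = 1679.
F_p/F_s = (L_p/L_s)/(d_p/d_s)² = 1679/100.0 = 16.79.
m_p − m_s = −2.5 log₁₀(16.79) = -3.06.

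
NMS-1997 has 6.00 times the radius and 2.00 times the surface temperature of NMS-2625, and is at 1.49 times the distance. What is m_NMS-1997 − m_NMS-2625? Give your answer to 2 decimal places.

L_NMS-1997/L_NMS-2625 = (6.00)²(2.00)⁴ = 576.0.
F_NMS-1997/F_NMS-2625 = (L_NMS-1997/L_NMS-2625)/(d_NMS-1997/d_NMS-2625)² = 576.0/2.220 = 259.4.
m_NMS-1997 − m_NMS-2625 = −2.5 log₁₀(259.4) = -6.04.

-6.04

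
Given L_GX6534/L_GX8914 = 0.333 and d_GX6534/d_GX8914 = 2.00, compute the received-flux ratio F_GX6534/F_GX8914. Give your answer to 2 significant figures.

F = L/(4πd²), so F_GX6534/F_GX8914 = (L_GX6534/L_GX8914) / (d_GX6534/d_GX8914)²
= 0.333 / (2.00)² = 0.333 / 4.000 = 0.08325.

0.083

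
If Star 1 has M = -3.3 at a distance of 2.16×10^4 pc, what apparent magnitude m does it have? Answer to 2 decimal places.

13.37

m = M + 5 log₁₀(d/10 pc) = -3.3 + 5 log₁₀(2.16×10^4/10)
  = -3.3 + 5 × 3.334 = -3.3 + 16.67 = 13.37.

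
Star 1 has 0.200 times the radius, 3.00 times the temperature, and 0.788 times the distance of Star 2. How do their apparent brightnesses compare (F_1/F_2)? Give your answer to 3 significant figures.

L_1/L_2 = (R_1/R_2)²(T_1/T_2)⁴ = (0.200)² × (3.00)⁴ = 3.240.
F_1/F_2 = (L_1/L_2)/(d_1/d_2)² = 3.240 / (0.788)² = 5.218.

5.22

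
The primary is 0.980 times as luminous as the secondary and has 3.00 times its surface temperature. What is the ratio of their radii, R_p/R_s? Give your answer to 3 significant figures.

L ∝ R²T⁴ gives R ∝ √L / T², so
R_p/R_s = √(0.980) / (3.00)² = 0.9899 / 9.000 = 0.1100.

0.110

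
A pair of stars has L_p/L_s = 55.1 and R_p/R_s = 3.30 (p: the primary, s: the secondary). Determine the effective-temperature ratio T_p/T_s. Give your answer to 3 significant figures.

1.50

L ∝ R²T⁴ gives T ∝ (L/R²)^(1/4), so
T_p/T_s = (55.1 / 3.30²)^(1/4) = (5.060)^(1/4) = 1.500.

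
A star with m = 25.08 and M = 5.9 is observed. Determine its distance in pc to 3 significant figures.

6.85×10^4 pc

m − M = 5 log₁₀(d/10 pc)
25.08 − (5.9) = 19.18 = 5 log₁₀(d/10)
d = 10 × 10^(19.18/5) = 10 × 10^3.836 = 6.855×10^4 pc.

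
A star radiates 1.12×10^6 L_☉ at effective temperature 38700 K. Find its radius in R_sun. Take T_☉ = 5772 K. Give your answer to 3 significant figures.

23.5 R_sun

R/R_☉ = √(L/L_☉) / (T/T_☉)² = √(1.12×10^6) / (6.705)²
       = 1058 / 44.95 = 23.54.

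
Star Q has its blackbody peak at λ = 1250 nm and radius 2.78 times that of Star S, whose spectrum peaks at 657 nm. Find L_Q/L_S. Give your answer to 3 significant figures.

0.590

Wien's law gives T ∝ 1/λ_max, so T_Q/T_S = λ_S/λ_Q = 657/1250 = 0.5256.
Then L ∝ R²T⁴ gives L_Q/L_S = (2.78)² × (0.5256)⁴ = 7.728 × 0.07632 = 0.5898.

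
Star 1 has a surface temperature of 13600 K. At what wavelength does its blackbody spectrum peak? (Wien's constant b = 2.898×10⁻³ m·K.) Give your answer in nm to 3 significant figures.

213 nm

λ_max = b/T = 2.898×10⁻³ / 13600 = 2.13×10^-7 m = 213.1 nm.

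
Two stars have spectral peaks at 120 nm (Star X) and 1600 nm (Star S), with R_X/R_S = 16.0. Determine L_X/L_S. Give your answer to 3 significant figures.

8.09×10^6

Wien's law gives T ∝ 1/λ_max, so T_X/T_S = λ_S/λ_X = 1600/120 = 13.33.
Then L ∝ R²T⁴ gives L_X/L_S = (16.0)² × (13.33)⁴ = 256.0 × 3.160×10^4 = 8.091×10^6.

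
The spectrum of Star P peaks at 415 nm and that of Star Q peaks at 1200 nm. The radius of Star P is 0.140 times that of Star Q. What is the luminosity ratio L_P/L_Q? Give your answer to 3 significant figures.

1.37

Wien's law gives T ∝ 1/λ_max, so T_P/T_Q = λ_Q/λ_P = 1200/415 = 2.892.
Then L ∝ R²T⁴ gives L_P/L_Q = (0.140)² × (2.892)⁴ = 0.01960 × 69.91 = 1.370.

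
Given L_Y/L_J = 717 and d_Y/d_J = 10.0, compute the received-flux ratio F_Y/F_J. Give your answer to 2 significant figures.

7.2

F = L/(4πd²), so F_Y/F_J = (L_Y/L_J) / (d_Y/d_J)²
= 717 / (10.0)² = 717 / 100.0 = 7.170.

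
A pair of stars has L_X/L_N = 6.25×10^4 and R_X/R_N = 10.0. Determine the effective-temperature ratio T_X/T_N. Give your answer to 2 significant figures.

5.0

L ∝ R²T⁴ gives T ∝ (L/R²)^(1/4), so
T_X/T_N = (6.25×10^4 / 10.0²)^(1/4) = (625.0)^(1/4) = 5.000.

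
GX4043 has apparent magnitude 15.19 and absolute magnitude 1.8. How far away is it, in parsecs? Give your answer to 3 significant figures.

m − M = 5 log₁₀(d/10 pc)
15.19 − (1.8) = 13.39 = 5 log₁₀(d/10)
d = 10 × 10^(13.39/5) = 10 × 10^2.678 = 4764 pc.

4.76×10^3 pc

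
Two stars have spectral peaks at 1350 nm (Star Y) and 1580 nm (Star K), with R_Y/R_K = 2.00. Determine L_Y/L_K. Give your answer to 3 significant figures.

7.51

Wien's law gives T ∝ 1/λ_max, so T_Y/T_K = λ_K/λ_Y = 1580/1350 = 1.170.
Then L ∝ R²T⁴ gives L_Y/L_K = (2.00)² × (1.170)⁴ = 4.000 × 1.876 = 7.505.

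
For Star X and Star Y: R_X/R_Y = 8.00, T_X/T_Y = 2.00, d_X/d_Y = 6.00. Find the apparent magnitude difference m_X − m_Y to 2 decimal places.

L_X/L_Y = (8.00)²(2.00)⁴ = 1024.
F_X/F_Y = (L_X/L_Y)/(d_X/d_Y)² = 1024/36.00 = 28.44.
m_X − m_Y = −2.5 log₁₀(28.44) = -3.63.

-3.63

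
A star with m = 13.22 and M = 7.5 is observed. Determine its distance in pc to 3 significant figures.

m − M = 5 log₁₀(d/10 pc)
13.22 − (7.5) = 5.72 = 5 log₁₀(d/10)
d = 10 × 10^(5.72/5) = 10 × 10^1.144 = 139.3 pc.

139 pc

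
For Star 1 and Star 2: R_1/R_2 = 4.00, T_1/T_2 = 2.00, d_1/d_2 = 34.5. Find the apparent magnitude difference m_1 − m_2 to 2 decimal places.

L_1/L_2 = (4.00)²(2.00)⁴ = 256.0.
F_1/F_2 = (L_1/L_2)/(d_1/d_2)² = 256.0/1190 = 0.2151.
m_1 − m_2 = −2.5 log₁₀(0.2151) = 1.67.

1.67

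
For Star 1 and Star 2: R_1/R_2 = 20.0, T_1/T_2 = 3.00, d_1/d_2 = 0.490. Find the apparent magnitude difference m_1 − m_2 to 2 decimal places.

L_1/L_2 = (20.0)²(3.00)⁴ = 3.240×10^4.
F_1/F_2 = (L_1/L_2)/(d_1/d_2)² = 3.240×10^4/0.2401 = 1.349×10^5.
m_1 − m_2 = −2.5 log₁₀(1.349×10^5) = -12.83.

-12.83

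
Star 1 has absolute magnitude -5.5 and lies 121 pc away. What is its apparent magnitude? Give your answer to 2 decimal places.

m = M + 5 log₁₀(d/10 pc) = -5.5 + 5 log₁₀(121/10)
  = -5.5 + 5 × 1.083 = -5.5 + 5.41 = -0.09.

-0.09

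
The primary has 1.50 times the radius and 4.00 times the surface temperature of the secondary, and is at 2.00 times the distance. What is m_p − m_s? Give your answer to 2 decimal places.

L_p/L_s = (1.50)²(4.00)⁴ = 576.0.
F_p/F_s = (L_p/L_s)/(d_p/d_s)² = 576.0/4.000 = 144.0.
m_p − m_s = −2.5 log₁₀(144.0) = -5.40.

-5.40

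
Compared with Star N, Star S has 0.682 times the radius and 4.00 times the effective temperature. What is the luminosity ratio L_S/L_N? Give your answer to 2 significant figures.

From the Stefan–Boltzmann law, L ∝ R²T⁴, so
L_S/L_N = (R_S/R_N)² (T_S/T_N)⁴ = (0.682)² × (4.00)⁴ = 0.4651 × 256.0 = 119.1.

1.2×10^2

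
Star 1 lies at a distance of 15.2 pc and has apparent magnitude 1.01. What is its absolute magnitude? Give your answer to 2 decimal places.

0.10

M = m − 5 log₁₀(d/10 pc) = 1.01 − 5 log₁₀(15.2/10)
  = 1.01 − 5 × 0.182 = 1.01 − 0.91 = 0.10.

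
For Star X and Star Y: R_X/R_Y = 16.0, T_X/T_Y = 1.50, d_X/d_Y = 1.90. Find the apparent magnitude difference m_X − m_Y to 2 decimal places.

L_X/L_Y = (16.0)²(1.50)⁴ = 1296.
F_X/F_Y = (L_X/L_Y)/(d_X/d_Y)² = 1296/3.610 = 359.0.
m_X − m_Y = −2.5 log₁₀(359.0) = -6.39.

-6.39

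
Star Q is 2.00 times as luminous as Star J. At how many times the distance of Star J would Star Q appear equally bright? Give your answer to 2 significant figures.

1.4

Equal flux requires L_Q/d_Q² = L_J/d_J², so d_Q/d_J = √(L_Q/L_J)
= √(2.00) = 1.414.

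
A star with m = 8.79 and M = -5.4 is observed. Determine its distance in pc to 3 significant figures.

m − M = 5 log₁₀(d/10 pc)
8.79 − (-5.4) = 14.19 = 5 log₁₀(d/10)
d = 10 × 10^(14.19/5) = 10 × 10^2.838 = 6887 pc.

6.89×10^3 pc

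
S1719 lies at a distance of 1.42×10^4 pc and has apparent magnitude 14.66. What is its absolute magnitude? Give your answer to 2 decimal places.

M = m − 5 log₁₀(d/10 pc) = 14.66 − 5 log₁₀(1.42×10^4/10)
  = 14.66 − 5 × 3.152 = 14.66 − 15.76 = -1.10.

-1.10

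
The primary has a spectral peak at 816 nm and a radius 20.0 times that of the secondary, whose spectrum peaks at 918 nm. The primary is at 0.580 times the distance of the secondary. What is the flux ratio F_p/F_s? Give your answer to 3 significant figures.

1.90×10^3

Wien's law: T_p/T_s = λ_s/λ_p = 918/816 = 1.125.
L_p/L_s = (R_p/R_s)²(T_p/T_s)⁴ = (20.0)²(1.125)⁴ = 640.7.
F_p/F_s = (L_p/L_s)/(d_p/d_s)² = 640.7/(0.580)² = 1905.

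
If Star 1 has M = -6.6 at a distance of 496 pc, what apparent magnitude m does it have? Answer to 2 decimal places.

1.88

m = M + 5 log₁₀(d/10 pc) = -6.6 + 5 log₁₀(496/10)
  = -6.6 + 5 × 1.695 = -6.6 + 8.48 = 1.88.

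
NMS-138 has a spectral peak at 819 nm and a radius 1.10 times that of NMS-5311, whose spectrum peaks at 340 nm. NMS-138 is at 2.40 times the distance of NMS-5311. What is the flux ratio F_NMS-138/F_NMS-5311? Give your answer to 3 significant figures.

0.00624

Wien's law: T_NMS-138/T_NMS-5311 = λ_NMS-5311/λ_NMS-138 = 340/819 = 0.4151.
L_NMS-138/L_NMS-5311 = (R_NMS-138/R_NMS-5311)²(T_NMS-138/T_NMS-5311)⁴ = (1.10)²(0.4151)⁴ = 0.03594.
F_NMS-138/F_NMS-5311 = (L_NMS-138/L_NMS-5311)/(d_NMS-138/d_NMS-5311)² = 0.03594/(2.40)² = 0.006239.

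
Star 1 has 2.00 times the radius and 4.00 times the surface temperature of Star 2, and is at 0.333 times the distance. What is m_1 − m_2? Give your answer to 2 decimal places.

-9.91

L_1/L_2 = (2.00)²(4.00)⁴ = 1024.
F_1/F_2 = (L_1/L_2)/(d_1/d_2)² = 1024/0.1109 = 9234.
m_1 − m_2 = −2.5 log₁₀(9234) = -9.91.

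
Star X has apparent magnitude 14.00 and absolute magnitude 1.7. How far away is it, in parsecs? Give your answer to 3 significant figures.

m − M = 5 log₁₀(d/10 pc)
14.00 − (1.7) = 12.30 = 5 log₁₀(d/10)
d = 10 × 10^(12.30/5) = 10 × 10^2.460 = 2884 pc.

2.88×10^3 pc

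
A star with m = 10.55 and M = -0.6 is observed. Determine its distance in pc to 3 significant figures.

m − M = 5 log₁₀(d/10 pc)
10.55 − (-0.6) = 11.15 = 5 log₁₀(d/10)
d = 10 × 10^(11.15/5) = 10 × 10^2.230 = 1698 pc.

1.70×10^3 pc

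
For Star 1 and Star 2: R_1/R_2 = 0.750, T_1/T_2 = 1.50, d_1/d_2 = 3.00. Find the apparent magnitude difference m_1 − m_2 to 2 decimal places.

1.25

L_1/L_2 = (0.750)²(1.50)⁴ = 2.848.
F_1/F_2 = (L_1/L_2)/(d_1/d_2)² = 2.848/9.000 = 0.3164.
m_1 − m_2 = −2.5 log₁₀(0.3164) = 1.25.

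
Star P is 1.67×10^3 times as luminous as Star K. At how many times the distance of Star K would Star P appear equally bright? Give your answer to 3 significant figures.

40.9

Equal flux requires L_P/d_P² = L_K/d_K², so d_P/d_K = √(L_P/L_K)
= √(1.67×10^3) = 40.87.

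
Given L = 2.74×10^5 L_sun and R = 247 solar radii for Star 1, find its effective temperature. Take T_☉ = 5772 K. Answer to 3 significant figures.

8.40×10^3 K

T/T_☉ = (L/L_☉)^(1/4) / (R/R_☉)^(1/2)
T = 5772 × (2.74×10^5)^(1/4) / √(247) = 5772 × 22.88 / 15.72 = 8403 K.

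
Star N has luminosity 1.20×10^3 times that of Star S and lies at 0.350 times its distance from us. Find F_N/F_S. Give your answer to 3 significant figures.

9.80×10^3

F = L/(4πd²), so F_N/F_S = (L_N/L_S) / (d_N/d_S)²
= 1.20×10^3 / (0.350)² = 1.20×10^3 / 0.1225 = 9796.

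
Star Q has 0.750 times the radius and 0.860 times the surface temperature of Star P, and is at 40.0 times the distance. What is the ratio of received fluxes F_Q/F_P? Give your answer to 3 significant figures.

1.92×10^-4

L_Q/L_P = (R_Q/R_P)²(T_Q/T_P)⁴ = (0.750)² × (0.860)⁴ = 0.3077.
F_Q/F_P = (L_Q/L_P)/(d_Q/d_P)² = 0.3077 / (40.0)² = 1.923×10^-4.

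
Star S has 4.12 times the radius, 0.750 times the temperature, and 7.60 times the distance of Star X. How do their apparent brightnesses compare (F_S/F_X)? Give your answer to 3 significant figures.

L_S/L_X = (R_S/R_X)²(T_S/T_X)⁴ = (4.12)² × (0.750)⁴ = 5.371.
F_S/F_X = (L_S/L_X)/(d_S/d_X)² = 5.371 / (7.60)² = 0.09298.

0.0930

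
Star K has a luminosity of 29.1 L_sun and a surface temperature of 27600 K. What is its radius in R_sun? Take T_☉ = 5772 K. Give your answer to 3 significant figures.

0.236 R_sun

R/R_☉ = √(L/L_☉) / (T/T_☉)² = √(29.1) / (4.782)²
       = 5.394 / 22.86 = 0.2359.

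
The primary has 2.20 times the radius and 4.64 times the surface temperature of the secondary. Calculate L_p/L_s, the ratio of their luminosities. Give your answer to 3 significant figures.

From the Stefan–Boltzmann law, L ∝ R²T⁴, so
L_p/L_s = (R_p/R_s)² (T_p/T_s)⁴ = (2.20)² × (4.64)⁴ = 4.840 × 463.5 = 2243.

2.24×10^3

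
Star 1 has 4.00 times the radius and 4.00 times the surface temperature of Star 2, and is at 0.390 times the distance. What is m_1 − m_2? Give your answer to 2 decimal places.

L_1/L_2 = (4.00)²(4.00)⁴ = 4096.
F_1/F_2 = (L_1/L_2)/(d_1/d_2)² = 4096/0.1521 = 2.693×10^4.
m_1 − m_2 = −2.5 log₁₀(2.693×10^4) = -11.08.

-11.08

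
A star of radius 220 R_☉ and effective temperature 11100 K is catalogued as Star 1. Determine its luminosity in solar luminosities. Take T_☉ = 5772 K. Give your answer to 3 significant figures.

L/L_☉ = (R/R_☉)² (T/T_☉)⁴ = (220)² × (11100/5772)⁴
       = 4.840×10^4 × (1.923)⁴ = 4.840×10^4 × 13.68 = 6.620×10^5.

6.62×10^5 solar luminosities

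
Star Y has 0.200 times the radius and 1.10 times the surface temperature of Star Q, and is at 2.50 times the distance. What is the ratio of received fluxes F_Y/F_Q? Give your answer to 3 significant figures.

0.00937

L_Y/L_Q = (R_Y/R_Q)²(T_Y/T_Q)⁴ = (0.200)² × (1.10)⁴ = 0.05856.
F_Y/F_Q = (L_Y/L_Q)/(d_Y/d_Q)² = 0.05856 / (2.50)² = 0.009370.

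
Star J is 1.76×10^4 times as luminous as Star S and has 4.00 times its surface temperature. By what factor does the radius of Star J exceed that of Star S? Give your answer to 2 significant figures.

8.3

L ∝ R²T⁴ gives R ∝ √L / T², so
R_J/R_S = √(1.76×10^4) / (4.00)² = 132.7 / 16.00 = 8.292.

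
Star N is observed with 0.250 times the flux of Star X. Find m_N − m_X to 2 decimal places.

m_N − m_X = −2.5 log₁₀(F_N/F_X) = −2.5 log₁₀(0.250) = −2.5 × (-0.602) = 1.505.

1.51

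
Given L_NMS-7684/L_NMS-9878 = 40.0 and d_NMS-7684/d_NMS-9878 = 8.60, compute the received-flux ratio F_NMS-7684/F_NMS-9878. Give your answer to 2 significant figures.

0.54

F = L/(4πd²), so F_NMS-7684/F_NMS-9878 = (L_NMS-7684/L_NMS-9878) / (d_NMS-7684/d_NMS-9878)²
= 40.0 / (8.60)² = 40.0 / 73.96 = 0.5408.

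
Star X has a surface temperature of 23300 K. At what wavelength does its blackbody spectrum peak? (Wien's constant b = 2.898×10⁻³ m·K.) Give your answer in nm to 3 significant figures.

124 nm

λ_max = b/T = 2.898×10⁻³ / 23300 = 1.24×10^-7 m = 124.4 nm.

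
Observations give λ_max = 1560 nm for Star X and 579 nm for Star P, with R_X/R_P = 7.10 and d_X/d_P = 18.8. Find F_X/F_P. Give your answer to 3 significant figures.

Wien's law: T_X/T_P = λ_P/λ_X = 579/1560 = 0.3712.
L_X/L_P = (R_X/R_P)²(T_X/T_P)⁴ = (7.10)²(0.3712)⁴ = 0.9566.
F_X/F_P = (L_X/L_P)/(d_X/d_P)² = 0.9566/(18.8)² = 0.002707.

0.00271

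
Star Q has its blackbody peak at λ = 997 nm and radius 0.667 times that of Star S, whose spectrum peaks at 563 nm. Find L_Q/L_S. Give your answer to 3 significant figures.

0.0452

Wien's law gives T ∝ 1/λ_max, so T_Q/T_S = λ_S/λ_Q = 563/997 = 0.5647.
Then L ∝ R²T⁴ gives L_Q/L_S = (0.667)² × (0.5647)⁴ = 0.4449 × 0.1017 = 0.04524.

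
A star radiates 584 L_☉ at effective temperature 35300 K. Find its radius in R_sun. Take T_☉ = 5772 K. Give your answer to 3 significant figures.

0.646 R_sun

R/R_☉ = √(L/L_☉) / (T/T_☉)² = √(584) / (6.116)²
       = 24.17 / 37.40 = 0.6461.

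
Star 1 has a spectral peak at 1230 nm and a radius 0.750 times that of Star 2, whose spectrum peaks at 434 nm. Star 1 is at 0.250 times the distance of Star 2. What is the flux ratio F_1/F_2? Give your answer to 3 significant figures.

0.140

Wien's law: T_1/T_2 = λ_2/λ_1 = 434/1230 = 0.3528.
L_1/L_2 = (R_1/R_2)²(T_1/T_2)⁴ = (0.750)²(0.3528)⁴ = 0.008719.
F_1/F_2 = (L_1/L_2)/(d_1/d_2)² = 0.008719/(0.250)² = 0.1395.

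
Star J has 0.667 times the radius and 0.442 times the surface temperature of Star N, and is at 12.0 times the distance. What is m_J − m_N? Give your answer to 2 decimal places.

9.82

L_J/L_N = (0.667)²(0.442)⁴ = 0.01698.
F_J/F_N = (L_J/L_N)/(d_J/d_N)² = 0.01698/144.0 = 1.179×10^-4.
m_J − m_N = −2.5 log₁₀(1.179×10^-4) = 9.82.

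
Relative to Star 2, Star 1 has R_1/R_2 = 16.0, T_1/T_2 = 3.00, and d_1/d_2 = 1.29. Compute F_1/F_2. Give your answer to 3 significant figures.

L_1/L_2 = (R_1/R_2)²(T_1/T_2)⁴ = (16.0)² × (3.00)⁴ = 2.074×10^4.
F_1/F_2 = (L_1/L_2)/(d_1/d_2)² = 2.074×10^4 / (1.29)² = 1.246×10^4.

1.25×10^4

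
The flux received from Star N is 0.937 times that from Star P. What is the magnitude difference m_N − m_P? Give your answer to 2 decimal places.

0.07

m_N − m_P = −2.5 log₁₀(F_N/F_P) = −2.5 log₁₀(0.937) = −2.5 × (-0.028) = 0.071.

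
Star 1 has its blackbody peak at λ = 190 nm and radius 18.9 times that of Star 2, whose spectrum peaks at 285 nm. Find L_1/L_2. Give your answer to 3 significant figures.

Wien's law gives T ∝ 1/λ_max, so T_1/T_2 = λ_2/λ_1 = 285/190 = 1.500.
Then L ∝ R²T⁴ gives L_1/L_2 = (18.9)² × (1.500)⁴ = 357.2 × 5.062 = 1808.

1.81×10^3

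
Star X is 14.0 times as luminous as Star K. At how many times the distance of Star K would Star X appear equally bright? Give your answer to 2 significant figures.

3.7

Equal flux requires L_X/d_X² = L_K/d_K², so d_X/d_K = √(L_X/L_K)
= √(14.0) = 3.742.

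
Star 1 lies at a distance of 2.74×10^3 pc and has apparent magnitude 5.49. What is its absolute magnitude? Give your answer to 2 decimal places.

-6.70

M = m − 5 log₁₀(d/10 pc) = 5.49 − 5 log₁₀(2.74×10^3/10)
  = 5.49 − 5 × 2.438 = 5.49 − 12.19 = -6.70.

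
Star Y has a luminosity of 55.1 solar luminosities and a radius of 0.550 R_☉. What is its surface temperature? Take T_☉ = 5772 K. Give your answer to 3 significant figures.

2.12×10^4 K

T/T_☉ = (L/L_☉)^(1/4) / (R/R_☉)^(1/2)
T = 5772 × (55.1)^(1/4) / √(0.550) = 5772 × 2.725 / 0.7416 = 2.120×10^4 K.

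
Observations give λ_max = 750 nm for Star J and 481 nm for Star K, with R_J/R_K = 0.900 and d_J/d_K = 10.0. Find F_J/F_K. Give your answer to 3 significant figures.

0.00137

Wien's law: T_J/T_K = λ_K/λ_J = 481/750 = 0.6413.
L_J/L_K = (R_J/R_K)²(T_J/T_K)⁴ = (0.900)²(0.6413)⁴ = 0.1370.
F_J/F_K = (L_J/L_K)/(d_J/d_K)² = 0.1370/(10.0)² = 0.001370.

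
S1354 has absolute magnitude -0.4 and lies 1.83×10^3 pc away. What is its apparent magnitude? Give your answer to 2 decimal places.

10.91

m = M + 5 log₁₀(d/10 pc) = -0.4 + 5 log₁₀(1.83×10^3/10)
  = -0.4 + 5 × 2.262 = -0.4 + 11.31 = 10.91.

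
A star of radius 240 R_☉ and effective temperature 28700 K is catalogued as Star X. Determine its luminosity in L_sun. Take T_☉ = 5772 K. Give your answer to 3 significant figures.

3.52×10^7 L_sun

L/L_☉ = (R/R_☉)² (T/T_☉)⁴ = (240)² × (28700/5772)⁴
       = 5.760×10^4 × (4.972)⁴ = 5.760×10^4 × 611.3 = 3.521×10^7.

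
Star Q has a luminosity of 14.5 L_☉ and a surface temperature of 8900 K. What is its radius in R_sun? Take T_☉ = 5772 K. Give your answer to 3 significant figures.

R/R_☉ = √(L/L_☉) / (T/T_☉)² = √(14.5) / (1.542)²
       = 3.808 / 2.378 = 1.602.

1.60 R_sun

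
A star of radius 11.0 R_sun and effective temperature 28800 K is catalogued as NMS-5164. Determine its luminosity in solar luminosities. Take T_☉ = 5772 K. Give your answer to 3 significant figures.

L/L_☉ = (R/R_☉)² (T/T_☉)⁴ = (11.0)² × (28800/5772)⁴
       = 121.0 × (4.990)⁴ = 121.0 × 619.8 = 7.500×10^4.

7.50×10^4 solar luminosities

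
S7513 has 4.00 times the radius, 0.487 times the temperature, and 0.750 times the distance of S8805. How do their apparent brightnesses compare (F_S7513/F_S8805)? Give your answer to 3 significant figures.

L_S7513/L_S8805 = (R_S7513/R_S8805)²(T_S7513/T_S8805)⁴ = (4.00)² × (0.487)⁴ = 0.9000.
F_S7513/F_S8805 = (L_S7513/L_S8805)/(d_S7513/d_S8805)² = 0.9000 / (0.750)² = 1.600.

1.60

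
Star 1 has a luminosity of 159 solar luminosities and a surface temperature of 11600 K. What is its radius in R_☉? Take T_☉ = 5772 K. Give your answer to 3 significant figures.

3.12 R_☉

R/R_☉ = √(L/L_☉) / (T/T_☉)² = √(159) / (2.010)²
       = 12.61 / 4.039 = 3.122.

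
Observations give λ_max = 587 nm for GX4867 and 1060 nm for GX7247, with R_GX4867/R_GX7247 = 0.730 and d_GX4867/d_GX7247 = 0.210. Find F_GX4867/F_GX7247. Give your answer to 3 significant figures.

128

Wien's law: T_GX4867/T_GX7247 = λ_GX7247/λ_GX4867 = 1060/587 = 1.806.
L_GX4867/L_GX7247 = (R_GX4867/R_GX7247)²(T_GX4867/T_GX7247)⁴ = (0.730)²(1.806)⁴ = 5.667.
F_GX4867/F_GX7247 = (L_GX4867/L_GX7247)/(d_GX4867/d_GX7247)² = 5.667/(0.210)² = 128.5.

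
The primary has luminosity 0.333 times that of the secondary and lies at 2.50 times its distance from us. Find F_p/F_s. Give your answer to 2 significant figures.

0.053

F = L/(4πd²), so F_p/F_s = (L_p/L_s) / (d_p/d_s)²
= 0.333 / (2.50)² = 0.333 / 6.250 = 0.05328.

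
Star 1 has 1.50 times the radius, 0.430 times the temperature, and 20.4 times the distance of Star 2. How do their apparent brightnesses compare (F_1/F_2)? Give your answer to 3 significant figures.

1.85×10^-4

L_1/L_2 = (R_1/R_2)²(T_1/T_2)⁴ = (1.50)² × (0.430)⁴ = 0.07692.
F_1/F_2 = (L_1/L_2)/(d_1/d_2)² = 0.07692 / (20.4)² = 1.848×10^-4.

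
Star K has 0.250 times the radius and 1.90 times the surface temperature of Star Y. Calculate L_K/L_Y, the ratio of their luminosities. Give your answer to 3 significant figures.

From the Stefan–Boltzmann law, L ∝ R²T⁴, so
L_K/L_Y = (R_K/R_Y)² (T_K/T_Y)⁴ = (0.250)² × (1.90)⁴ = 0.06250 × 13.03 = 0.8145.

0.815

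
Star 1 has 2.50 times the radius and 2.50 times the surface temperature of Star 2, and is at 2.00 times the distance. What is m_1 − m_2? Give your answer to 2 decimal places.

L_1/L_2 = (2.50)²(2.50)⁴ = 244.1.
F_1/F_2 = (L_1/L_2)/(d_1/d_2)² = 244.1/4.000 = 61.04.
m_1 − m_2 = −2.5 log₁₀(61.04) = -4.46.

-4.46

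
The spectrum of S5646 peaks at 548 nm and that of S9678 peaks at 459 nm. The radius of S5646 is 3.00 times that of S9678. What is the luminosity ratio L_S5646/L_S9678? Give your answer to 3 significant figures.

4.43

Wien's law gives T ∝ 1/λ_max, so T_S5646/T_S9678 = λ_S9678/λ_S5646 = 459/548 = 0.8376.
Then L ∝ R²T⁴ gives L_S5646/L_S9678 = (3.00)² × (0.8376)⁴ = 9.000 × 0.4922 = 4.430.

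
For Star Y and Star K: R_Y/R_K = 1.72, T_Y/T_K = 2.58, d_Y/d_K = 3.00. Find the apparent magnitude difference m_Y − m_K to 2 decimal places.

-2.91

L_Y/L_K = (1.72)²(2.58)⁴ = 131.1.
F_Y/F_K = (L_Y/L_K)/(d_Y/d_K)² = 131.1/9.000 = 14.56.
m_Y − m_K = −2.5 log₁₀(14.56) = -2.91.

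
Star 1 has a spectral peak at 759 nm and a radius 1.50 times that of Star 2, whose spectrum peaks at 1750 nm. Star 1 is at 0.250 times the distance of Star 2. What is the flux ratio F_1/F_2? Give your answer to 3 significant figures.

Wien's law: T_1/T_2 = λ_2/λ_1 = 1750/759 = 2.306.
L_1/L_2 = (R_1/R_2)²(T_1/T_2)⁴ = (1.50)²(2.306)⁴ = 63.59.
F_1/F_2 = (L_1/L_2)/(d_1/d_2)² = 63.59/(0.250)² = 1017.

1.02×10^3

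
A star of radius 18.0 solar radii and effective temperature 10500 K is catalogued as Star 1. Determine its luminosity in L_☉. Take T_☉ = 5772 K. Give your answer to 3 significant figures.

3.55×10^3 L_☉

L/L_☉ = (R/R_☉)² (T/T_☉)⁴ = (18.0)² × (10500/5772)⁴
       = 324.0 × (1.819)⁴ = 324.0 × 10.95 = 3548.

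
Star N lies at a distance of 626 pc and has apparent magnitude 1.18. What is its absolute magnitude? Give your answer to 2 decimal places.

M = m − 5 log₁₀(d/10 pc) = 1.18 − 5 log₁₀(626/10)
  = 1.18 − 5 × 1.797 = 1.18 − 8.98 = -7.80.

-7.80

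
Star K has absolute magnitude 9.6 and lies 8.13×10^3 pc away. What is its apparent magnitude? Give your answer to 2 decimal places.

m = M + 5 log₁₀(d/10 pc) = 9.6 + 5 log₁₀(8.13×10^3/10)
  = 9.6 + 5 × 2.910 = 9.6 + 14.55 = 24.15.

24.15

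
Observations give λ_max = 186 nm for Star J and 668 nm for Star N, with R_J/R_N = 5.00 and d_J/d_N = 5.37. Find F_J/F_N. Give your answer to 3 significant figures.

144

Wien's law: T_J/T_N = λ_N/λ_J = 668/186 = 3.591.
L_J/L_N = (R_J/R_N)²(T_J/T_N)⁴ = (5.00)²(3.591)⁴ = 4159.
F_J/F_N = (L_J/L_N)/(d_J/d_N)² = 4159/(5.37)² = 144.2.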